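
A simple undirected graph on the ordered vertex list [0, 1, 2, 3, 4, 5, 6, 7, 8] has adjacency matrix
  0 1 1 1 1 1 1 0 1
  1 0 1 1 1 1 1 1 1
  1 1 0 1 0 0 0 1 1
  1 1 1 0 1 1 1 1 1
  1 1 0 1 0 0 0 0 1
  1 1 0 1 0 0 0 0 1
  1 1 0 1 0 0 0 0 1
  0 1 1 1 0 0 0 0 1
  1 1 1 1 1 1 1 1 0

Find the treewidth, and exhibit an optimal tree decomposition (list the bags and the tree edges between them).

Each bag holds 5 vertices, so the decomposition has width 4, which upper-bounds the treewidth. On the other hand G contains the 5-clique {0, 1, 2, 3, 8}. A clique must lie in a single bag of any decomposition, so no decomposition can have width below 4. Hence tw(G) = 4 exactly.

Treewidth 4.
Bags: B1 = {0, 1, 3, 5, 8}  B2 = {0, 1, 2, 3, 8}  B3 = {0, 1, 3, 6, 8}  B4 = {0, 1, 3, 4, 8}  B5 = {1, 2, 3, 7, 8}
Tree: B1–B2, B2–B3, B2–B4, B2–B5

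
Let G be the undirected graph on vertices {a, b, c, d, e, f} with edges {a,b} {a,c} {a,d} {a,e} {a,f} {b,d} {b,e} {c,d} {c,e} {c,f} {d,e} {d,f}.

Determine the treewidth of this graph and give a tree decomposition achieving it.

Each bag holds 4 vertices, so the decomposition has width 3, which upper-bounds the treewidth. On the other hand G contains the 4-clique {a, c, d, e}. A clique must lie in a single bag of any decomposition, so no decomposition can have width below 3. The upper and lower bounds meet at 3, so that is the treewidth.

Treewidth 3.
Bags: B1 = {a, b, d, e}  B2 = {a, c, d, e}  B3 = {a, c, d, f}
Tree: B1–B2, B2–B3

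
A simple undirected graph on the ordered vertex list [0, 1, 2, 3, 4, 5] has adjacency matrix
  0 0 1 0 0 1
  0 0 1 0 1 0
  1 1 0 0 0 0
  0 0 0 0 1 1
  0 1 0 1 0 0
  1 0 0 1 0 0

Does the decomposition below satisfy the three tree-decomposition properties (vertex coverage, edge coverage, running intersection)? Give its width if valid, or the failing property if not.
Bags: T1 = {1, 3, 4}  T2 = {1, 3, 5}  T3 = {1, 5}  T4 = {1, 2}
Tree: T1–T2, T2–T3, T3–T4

No — vertex 0 appears in no bag.

A tree decomposition must satisfy three properties: every vertex lies in some bag; for every edge, both endpoints lie together in some bag; and for every vertex, the bags containing it form a connected subtree. Here vertex 0 appears in no bag, so the decomposition is invalid.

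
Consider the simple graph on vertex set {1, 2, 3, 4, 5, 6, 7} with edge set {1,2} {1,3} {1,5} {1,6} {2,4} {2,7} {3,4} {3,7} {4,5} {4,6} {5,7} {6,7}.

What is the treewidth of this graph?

A width-3 tree decomposition is:
Bags: B1 = {1, 4, 6, 7}  B2 = {1, 3, 4, 7}  B3 = {1, 4, 5, 7}  B4 = {1, 2, 4, 7}
Tree: B1–B2, B2–B3, B3–B4
Every bag has size at most 4, so the width is 4 − 1 = 3 and tw(G) ≤ 3. For the lower bound: the 4 vertex sets {1,6}, {3,7}, {4}, {5} are disjoint, each induces a connected subgraph, and every pair is joined by at least one edge of G. Contracting each set to a single vertex therefore yields K_{4} as a minor, and since treewidth is minor-monotone, tw(G) ≥ tw(K_{4}) = 3. The upper and lower bounds meet at 3, so that is the treewidth.

3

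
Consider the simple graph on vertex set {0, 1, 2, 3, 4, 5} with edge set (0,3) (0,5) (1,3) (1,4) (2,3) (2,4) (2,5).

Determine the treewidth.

2

A width-2 tree decomposition is:
Bags: B1 = {1, 2, 4}  B2 = {1, 2, 3}  B3 = {2, 3, 5}  B4 = {0, 3, 5}
Tree: B1–B2, B2–B3, B3–B4
Every bag has size at most 3, so the width is 3 − 1 = 2 and tw(G) ≤ 2. Since 4–1–3–2–4 is a cycle in G, G is not acyclic. Forests are exactly the graphs of treewidth ≤ 1, so tw(G) ≥ 2. The upper and lower bounds meet at 2, so that is the treewidth.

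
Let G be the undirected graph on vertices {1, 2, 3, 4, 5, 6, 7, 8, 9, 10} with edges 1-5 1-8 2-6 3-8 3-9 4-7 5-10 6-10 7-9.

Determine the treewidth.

1

A width-1 tree decomposition is:
Bags: B1 = {2, 6}  B2 = {6, 10}  B3 = {5, 10}  B4 = {1, 5}  B5 = {1, 8}  B6 = {3, 8}  B7 = {3, 9}  B8 = {7, 9}  B9 = {4, 7}
Tree: B1–B2, B2–B3, B3–B4, B4–B5, B5–B6, B6–B7, B7–B8, B8–B9
Each bag holds 2 vertices, so the decomposition has width 1, which upper-bounds the treewidth. Any graph with an edge has treewidth ≥ 1, and G has the edge 2–6. Combining the bounds, tw(G) = 1.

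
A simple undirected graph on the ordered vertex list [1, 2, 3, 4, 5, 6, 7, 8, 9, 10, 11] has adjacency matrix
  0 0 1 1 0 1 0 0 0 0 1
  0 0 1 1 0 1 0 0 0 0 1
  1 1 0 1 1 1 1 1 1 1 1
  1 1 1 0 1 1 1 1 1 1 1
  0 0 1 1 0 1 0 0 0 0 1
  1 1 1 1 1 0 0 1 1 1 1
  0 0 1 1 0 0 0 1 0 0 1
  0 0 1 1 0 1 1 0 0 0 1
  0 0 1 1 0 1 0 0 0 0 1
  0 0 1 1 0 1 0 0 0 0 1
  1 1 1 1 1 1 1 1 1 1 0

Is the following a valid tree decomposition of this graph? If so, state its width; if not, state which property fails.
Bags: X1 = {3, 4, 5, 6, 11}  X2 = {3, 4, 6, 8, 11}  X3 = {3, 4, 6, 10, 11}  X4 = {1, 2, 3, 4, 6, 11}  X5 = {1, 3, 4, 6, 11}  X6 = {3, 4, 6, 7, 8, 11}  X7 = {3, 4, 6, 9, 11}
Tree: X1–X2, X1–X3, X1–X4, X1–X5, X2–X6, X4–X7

No — bags containing vertex 1 are not connected in the tree.

A tree decomposition must satisfy three properties: every vertex lies in some bag; for every edge, both endpoints lie together in some bag; and for every vertex, the bags containing it form a connected subtree. Here bags containing vertex 1 are not connected in the tree, so the decomposition is invalid.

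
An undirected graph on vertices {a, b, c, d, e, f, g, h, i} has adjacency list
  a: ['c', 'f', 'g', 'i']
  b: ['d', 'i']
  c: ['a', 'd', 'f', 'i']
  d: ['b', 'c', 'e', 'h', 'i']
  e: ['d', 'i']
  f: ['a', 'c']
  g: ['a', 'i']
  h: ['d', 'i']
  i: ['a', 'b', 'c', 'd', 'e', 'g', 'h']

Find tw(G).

A width-2 tree decomposition is:
Bags: B1 = {b, d, i}  B2 = {d, e, i}  B3 = {c, d, i}  B4 = {a, c, i}  B5 = {d, h, i}  B6 = {a, c, f}  B7 = {a, g, i}
Tree: B1–B2, B2–B3, B3–B4, B2–B5, B4–B6, B4–B7
Each bag holds 3 vertices, so the decomposition has width 2, which upper-bounds the treewidth. On the other hand G contains the 3-clique {a, c, f}. A clique must lie in a single bag of any decomposition, so no decomposition can have width below 2. Combining the bounds, tw(G) = 2.

2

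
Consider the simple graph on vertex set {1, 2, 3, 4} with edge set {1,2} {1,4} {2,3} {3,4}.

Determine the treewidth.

A width-2 tree decomposition is:
Bags: B1 = {2, 3, 4}  B2 = {1, 2, 4}
Tree: B1–B2
The largest bag has 3 vertices, giving width 2; this decomposition certifies tw(G) ≤ 2. Since 4–3–2–1–4 is a cycle in G, G is not acyclic. Forests are exactly the graphs of treewidth ≤ 1, so tw(G) ≥ 2. The upper and lower bounds meet at 2, so that is the treewidth.

2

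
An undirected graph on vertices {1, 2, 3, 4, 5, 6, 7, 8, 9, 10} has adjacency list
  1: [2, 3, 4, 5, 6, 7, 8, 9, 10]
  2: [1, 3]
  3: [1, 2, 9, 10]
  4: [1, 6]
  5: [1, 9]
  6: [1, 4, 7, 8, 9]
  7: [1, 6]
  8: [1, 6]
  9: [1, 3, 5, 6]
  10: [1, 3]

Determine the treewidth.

A width-2 tree decomposition is:
Bags: B1 = {1, 6, 7}  B2 = {1, 6, 9}  B3 = {1, 5, 9}  B4 = {1, 4, 6}  B5 = {1, 3, 9}  B6 = {1, 2, 3}  B7 = {1, 3, 10}  B8 = {1, 6, 8}
Tree: B1–B2, B2–B3, B1–B4, B3–B5, B5–B6, B5–B7, B1–B8
Each bag holds 3 vertices, so the decomposition has width 2, which upper-bounds the treewidth. On the other hand G contains the 3-clique {1, 2, 3}. A clique must lie in a single bag of any decomposition, so no decomposition can have width below 2. Hence tw(G) = 2 exactly.

2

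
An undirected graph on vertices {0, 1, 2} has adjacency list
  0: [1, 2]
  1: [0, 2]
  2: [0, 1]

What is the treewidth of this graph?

2

A width-2 tree decomposition is:
Bags: B1 = {0, 1, 2}
Tree: (single bag)
A single bag containing all 3 vertices is trivially a valid decomposition of width 2. Conversely, {0, 1, 2} is a clique of size 3, and the vertices of any clique must share a bag in every tree decomposition; so some bag has ≥ 3 vertices and tw(G) ≥ 2. Hence tw(G) = 2 exactly.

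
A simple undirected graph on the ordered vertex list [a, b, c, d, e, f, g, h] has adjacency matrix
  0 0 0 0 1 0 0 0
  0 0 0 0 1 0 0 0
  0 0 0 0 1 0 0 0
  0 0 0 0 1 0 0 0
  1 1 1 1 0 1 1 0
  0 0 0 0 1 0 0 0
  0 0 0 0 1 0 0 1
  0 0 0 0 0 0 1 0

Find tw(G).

1

A width-1 tree decomposition is:
Bags: B1 = {a, e}  B2 = {d, e}  B3 = {e, f}  B4 = {b, e}  B5 = {c, e}  B6 = {e, g}  B7 = {g, h}
Tree: B1–B2, B1–B3, B1–B4, B4–B5, B1–B6, B6–B7
Every bag has size at most 2, so the width is 2 − 1 = 1 and tw(G) ≤ 1. G has an edge, so its treewidth is at least 1. Combining the bounds, tw(G) = 1.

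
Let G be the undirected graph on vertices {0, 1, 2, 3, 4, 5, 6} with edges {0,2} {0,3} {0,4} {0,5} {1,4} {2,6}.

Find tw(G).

A width-1 tree decomposition is:
Bags: B1 = {0, 4}  B2 = {0, 2}  B3 = {1, 4}  B4 = {0, 5}  B5 = {0, 3}  B6 = {2, 6}
Tree: B1–B2, B1–B3, B1–B4, B2–B5, B2–B6
Every bag has size at most 2, so the width is 2 − 1 = 1 and tw(G) ≤ 1. Any graph with an edge has treewidth ≥ 1, and G has the edge 0–4. The upper and lower bounds meet at 1, so that is the treewidth.

1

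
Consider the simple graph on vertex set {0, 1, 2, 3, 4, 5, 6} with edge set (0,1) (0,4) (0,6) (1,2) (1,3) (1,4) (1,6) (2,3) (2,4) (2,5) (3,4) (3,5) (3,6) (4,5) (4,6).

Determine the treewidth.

3

A width-3 tree decomposition is:
Bags: B1 = {2, 3, 4, 5}  B2 = {1, 2, 3, 4}  B3 = {1, 3, 4, 6}  B4 = {0, 1, 4, 6}
Tree: B1–B2, B2–B3, B3–B4
The largest bag has 4 vertices, giving width 3; this decomposition certifies tw(G) ≤ 3. On the other hand G contains the 4-clique {0, 1, 4, 6}. A clique must lie in a single bag of any decomposition, so no decomposition can have width below 3. Combining the bounds, tw(G) = 3.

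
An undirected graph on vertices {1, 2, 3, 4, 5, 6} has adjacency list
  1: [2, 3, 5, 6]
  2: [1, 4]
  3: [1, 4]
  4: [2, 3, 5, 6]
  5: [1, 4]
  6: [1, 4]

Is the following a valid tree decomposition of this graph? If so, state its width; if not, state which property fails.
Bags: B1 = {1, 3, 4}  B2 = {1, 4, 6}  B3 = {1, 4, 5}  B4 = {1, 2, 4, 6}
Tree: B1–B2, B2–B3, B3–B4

A tree decomposition must satisfy three properties: every vertex lies in some bag; for every edge, both endpoints lie together in some bag; and for every vertex, the bags containing it form a connected subtree. Here bags containing vertex 6 are not connected in the tree, so the decomposition is invalid.

No — bags containing vertex 6 are not connected in the tree.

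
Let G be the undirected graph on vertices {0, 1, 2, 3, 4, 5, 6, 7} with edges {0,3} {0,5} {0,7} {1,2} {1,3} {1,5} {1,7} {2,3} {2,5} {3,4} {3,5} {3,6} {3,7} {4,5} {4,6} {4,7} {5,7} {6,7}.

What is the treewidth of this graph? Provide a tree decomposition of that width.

Treewidth 3.
One such decomposition:
Bags: B1 = {3, 4, 5, 7}  B2 = {1, 3, 5, 7}  B3 = {3, 4, 6, 7}  B4 = {0, 3, 5, 7}  B5 = {1, 2, 3, 5}
Tree: B1–B2, B1–B3, B2–B4, B2–B5

Each bag holds 4 vertices, so the decomposition has width 3, which upper-bounds the treewidth. Conversely, {1, 2, 3, 5} is a clique of size 4, and the vertices of any clique must share a bag in every tree decomposition; so some bag has ≥ 4 vertices and tw(G) ≥ 3. The upper and lower bounds meet at 3, so that is the treewidth.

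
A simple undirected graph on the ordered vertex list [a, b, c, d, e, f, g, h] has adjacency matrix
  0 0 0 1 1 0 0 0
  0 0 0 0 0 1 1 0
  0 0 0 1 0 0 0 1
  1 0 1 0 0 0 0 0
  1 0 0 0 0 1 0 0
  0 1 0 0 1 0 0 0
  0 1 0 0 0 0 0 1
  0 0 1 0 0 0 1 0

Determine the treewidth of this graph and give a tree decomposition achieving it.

Treewidth 2.
Bags: B1 = {c, g, h}  B2 = {b, c, g}  B3 = {b, c, f}  B4 = {c, e, f}  B5 = {a, c, e}  B6 = {a, c, d}
Tree: B1–B2, B2–B3, B3–B4, B4–B5, B5–B6

Each bag holds 3 vertices, so the decomposition has width 2, which upper-bounds the treewidth. For the lower bound, G contains the cycle c–h–g–b–f–e–a–d–c, so G is not a forest; only forests have treewidth ≤ 1, hence tw(G) ≥ 2. Therefore the treewidth is 2.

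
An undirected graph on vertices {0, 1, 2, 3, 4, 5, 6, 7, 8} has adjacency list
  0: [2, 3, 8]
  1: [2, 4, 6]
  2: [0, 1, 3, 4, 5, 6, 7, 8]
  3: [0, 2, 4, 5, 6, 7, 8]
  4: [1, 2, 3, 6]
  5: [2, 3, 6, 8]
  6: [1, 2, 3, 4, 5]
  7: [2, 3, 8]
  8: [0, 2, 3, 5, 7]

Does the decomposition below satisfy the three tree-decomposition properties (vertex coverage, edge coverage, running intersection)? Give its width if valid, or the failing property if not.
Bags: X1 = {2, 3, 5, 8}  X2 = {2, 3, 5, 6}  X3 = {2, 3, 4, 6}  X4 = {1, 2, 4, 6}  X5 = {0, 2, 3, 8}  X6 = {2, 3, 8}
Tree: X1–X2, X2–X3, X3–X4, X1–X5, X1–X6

No — vertex 7 appears in no bag.

A tree decomposition must satisfy three properties: every vertex lies in some bag; for every edge, both endpoints lie together in some bag; and for every vertex, the bags containing it form a connected subtree. Here vertex 7 appears in no bag, so the decomposition is invalid.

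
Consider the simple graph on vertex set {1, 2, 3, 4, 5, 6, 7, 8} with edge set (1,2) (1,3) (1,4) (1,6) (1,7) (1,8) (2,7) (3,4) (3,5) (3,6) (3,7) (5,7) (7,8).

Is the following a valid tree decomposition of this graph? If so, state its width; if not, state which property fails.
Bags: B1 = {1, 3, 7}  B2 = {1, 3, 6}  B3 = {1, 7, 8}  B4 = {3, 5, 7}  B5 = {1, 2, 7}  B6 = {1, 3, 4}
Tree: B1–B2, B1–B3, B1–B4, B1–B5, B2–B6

Yes; width 2.

Vertex coverage: the bags together contain {1, 2, 3, 4, 5, 6, 7, 8}, the full vertex set. Edge coverage: each edge of G has both endpoints in at least one bag. Running intersection: for every vertex, the bags containing it form a connected subtree. All three properties hold, so this is a valid tree decomposition of width max|bag| − 1 = 2, and hence tw(G) ≤ 2.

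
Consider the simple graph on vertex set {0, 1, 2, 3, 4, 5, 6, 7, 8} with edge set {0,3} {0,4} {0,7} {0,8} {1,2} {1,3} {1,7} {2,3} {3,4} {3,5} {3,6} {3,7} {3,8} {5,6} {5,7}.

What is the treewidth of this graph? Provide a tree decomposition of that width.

Treewidth 2.
One optimal decomposition is:
Bags: B1 = {3, 5, 6}  B2 = {3, 5, 7}  B3 = {1, 3, 7}  B4 = {0, 3, 7}  B5 = {0, 3, 4}  B6 = {0, 3, 8}  B7 = {1, 2, 3}
Tree: B1–B2, B2–B3, B2–B4, B4–B5, B4–B6, B3–B7

The largest bag has 3 vertices, giving width 2; this decomposition certifies tw(G) ≤ 2. Conversely, {0, 3, 8} is a clique of size 3, and the vertices of any clique must share a bag in every tree decomposition; so some bag has ≥ 3 vertices and tw(G) ≥ 2. Therefore the treewidth is 2.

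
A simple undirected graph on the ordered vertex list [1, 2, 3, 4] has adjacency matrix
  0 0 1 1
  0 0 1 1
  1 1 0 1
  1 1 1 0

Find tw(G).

A width-2 tree decomposition is:
Bags: B1 = {1, 3, 4}  B2 = {2, 3, 4}
Tree: B1–B2
Each bag holds 3 vertices, so the decomposition has width 2, which upper-bounds the treewidth. On the other hand G contains the 3-clique {1, 3, 4}. A clique must lie in a single bag of any decomposition, so no decomposition can have width below 2. Hence tw(G) = 2 exactly.

2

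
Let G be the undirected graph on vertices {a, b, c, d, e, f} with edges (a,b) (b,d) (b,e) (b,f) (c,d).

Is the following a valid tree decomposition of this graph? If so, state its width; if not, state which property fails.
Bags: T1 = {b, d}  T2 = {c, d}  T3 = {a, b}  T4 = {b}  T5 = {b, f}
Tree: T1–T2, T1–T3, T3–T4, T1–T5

No — vertex e appears in no bag.

A tree decomposition must satisfy three properties: every vertex lies in some bag; for every edge, both endpoints lie together in some bag; and for every vertex, the bags containing it form a connected subtree. Here vertex e appears in no bag, so the decomposition is invalid.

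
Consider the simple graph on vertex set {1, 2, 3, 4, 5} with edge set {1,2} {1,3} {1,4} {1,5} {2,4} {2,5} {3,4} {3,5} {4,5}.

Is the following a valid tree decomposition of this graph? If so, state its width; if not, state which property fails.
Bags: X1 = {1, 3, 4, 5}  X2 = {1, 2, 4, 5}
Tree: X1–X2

Vertex coverage: the bags together contain {1, 2, 3, 4, 5}, the full vertex set. Edge coverage: each edge of G has both endpoints in at least one bag. Running intersection: for every vertex, the bags containing it form a connected subtree. All three properties hold, so this is a valid tree decomposition of width max|bag| − 1 = 3, and hence tw(G) ≤ 3.

Yes; width 3.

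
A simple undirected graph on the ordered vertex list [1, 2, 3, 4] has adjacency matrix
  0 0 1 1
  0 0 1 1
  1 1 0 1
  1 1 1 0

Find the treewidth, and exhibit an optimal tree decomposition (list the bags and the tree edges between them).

Each bag holds 3 vertices, so the decomposition has width 2, which upper-bounds the treewidth. For the lower bound, the 3 vertices {1, 3, 4} are pairwise adjacent, and any tree decomposition puts a clique entirely inside one bag — forcing width ≥ 2. Therefore the treewidth is 2.

Treewidth 2.
One such decomposition:
Bags: B1 = {2, 3, 4}  B2 = {1, 3, 4}
Tree: B1–B2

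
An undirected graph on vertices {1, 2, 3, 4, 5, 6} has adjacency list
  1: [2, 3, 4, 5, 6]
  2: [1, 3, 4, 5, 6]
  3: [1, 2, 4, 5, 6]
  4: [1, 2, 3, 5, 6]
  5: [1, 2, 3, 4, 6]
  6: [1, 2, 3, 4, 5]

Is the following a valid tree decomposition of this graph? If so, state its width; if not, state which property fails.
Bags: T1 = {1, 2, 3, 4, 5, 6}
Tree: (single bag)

Yes; width 5.

Vertex coverage: the bags together contain {1, 2, 3, 4, 5, 6}, the full vertex set. Edge coverage: each edge of G has both endpoints in at least one bag. Running intersection: for every vertex, the bags containing it form a connected subtree. All three properties hold, so this is a valid tree decomposition of width max|bag| − 1 = 5, and hence tw(G) ≤ 5.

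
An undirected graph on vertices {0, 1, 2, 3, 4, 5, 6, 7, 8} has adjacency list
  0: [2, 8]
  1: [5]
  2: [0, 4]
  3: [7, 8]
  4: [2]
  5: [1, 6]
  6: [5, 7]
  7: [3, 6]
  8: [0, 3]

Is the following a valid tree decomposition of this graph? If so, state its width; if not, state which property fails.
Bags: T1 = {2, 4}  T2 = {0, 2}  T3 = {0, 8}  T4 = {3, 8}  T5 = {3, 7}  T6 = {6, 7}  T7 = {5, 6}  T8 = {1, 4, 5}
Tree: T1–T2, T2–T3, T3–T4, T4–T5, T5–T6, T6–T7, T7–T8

No — bags containing vertex 4 are not connected in the tree.

A tree decomposition must satisfy three properties: every vertex lies in some bag; for every edge, both endpoints lie together in some bag; and for every vertex, the bags containing it form a connected subtree. Here bags containing vertex 4 are not connected in the tree, so the decomposition is invalid.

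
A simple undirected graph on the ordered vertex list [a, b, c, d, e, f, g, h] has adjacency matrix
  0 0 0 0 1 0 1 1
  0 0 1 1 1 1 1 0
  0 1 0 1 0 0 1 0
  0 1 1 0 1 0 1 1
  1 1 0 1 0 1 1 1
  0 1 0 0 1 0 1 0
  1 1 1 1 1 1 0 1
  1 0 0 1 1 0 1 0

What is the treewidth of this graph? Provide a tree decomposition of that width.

Every bag has size at most 4, so the width is 4 − 1 = 3 and tw(G) ≤ 3. For the lower bound, the 4 vertices {d, e, g, h} are pairwise adjacent, and any tree decomposition puts a clique entirely inside one bag — forcing width ≥ 3. Therefore the treewidth is 3.

Treewidth 3.
Bags: B1 = {b, c, d, g}  B2 = {b, d, e, g}  B3 = {d, e, g, h}  B4 = {a, e, g, h}  B5 = {b, e, f, g}
Tree: B1–B2, B2–B3, B3–B4, B2–B5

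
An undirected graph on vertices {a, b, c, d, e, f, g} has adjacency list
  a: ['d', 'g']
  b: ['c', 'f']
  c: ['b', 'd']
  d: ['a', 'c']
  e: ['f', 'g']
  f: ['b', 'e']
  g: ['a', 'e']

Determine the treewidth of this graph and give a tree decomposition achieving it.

Every bag has size at most 3, so the width is 3 − 1 = 2 and tw(G) ≤ 2. Since f–e–g–a–d–c–b–f is a cycle in G, G is not acyclic. Forests are exactly the graphs of treewidth ≤ 1, so tw(G) ≥ 2. Therefore the treewidth is 2.

Treewidth 2.
One such decomposition:
Bags: B1 = {e, f, g}  B2 = {a, f, g}  B3 = {a, d, f}  B4 = {c, d, f}  B5 = {b, c, f}
Tree: B1–B2, B2–B3, B3–B4, B4–B5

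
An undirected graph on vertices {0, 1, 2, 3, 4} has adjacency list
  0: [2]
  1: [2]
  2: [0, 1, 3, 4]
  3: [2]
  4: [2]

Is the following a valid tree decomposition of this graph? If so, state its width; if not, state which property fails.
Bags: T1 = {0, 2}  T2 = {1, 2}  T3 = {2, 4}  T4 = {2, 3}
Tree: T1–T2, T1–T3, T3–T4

Checking the three conditions: (i) the bags cover all of {0, 1, 2, 3, 4}; (ii) for each edge, some bag contains both endpoints; (iii) the bags containing any fixed vertex form a subtree. All hold, so the decomposition is valid with width 2 − 1 = 1.

Yes; width 1.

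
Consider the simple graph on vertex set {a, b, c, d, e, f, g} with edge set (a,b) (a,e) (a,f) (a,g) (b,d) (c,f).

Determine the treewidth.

A width-1 tree decomposition is:
Bags: B1 = {a, b}  B2 = {b, d}  B3 = {a, f}  B4 = {c, f}  B5 = {a, e}  B6 = {a, g}
Tree: B1–B2, B1–B3, B3–B4, B1–B5, B1–B6
Each bag holds 2 vertices, so the decomposition has width 1, which upper-bounds the treewidth. Since G has at least one edge (e.g. a–b), it is not an edgeless graph, so tw(G) ≥ 1. The upper and lower bounds meet at 1, so that is the treewidth.

1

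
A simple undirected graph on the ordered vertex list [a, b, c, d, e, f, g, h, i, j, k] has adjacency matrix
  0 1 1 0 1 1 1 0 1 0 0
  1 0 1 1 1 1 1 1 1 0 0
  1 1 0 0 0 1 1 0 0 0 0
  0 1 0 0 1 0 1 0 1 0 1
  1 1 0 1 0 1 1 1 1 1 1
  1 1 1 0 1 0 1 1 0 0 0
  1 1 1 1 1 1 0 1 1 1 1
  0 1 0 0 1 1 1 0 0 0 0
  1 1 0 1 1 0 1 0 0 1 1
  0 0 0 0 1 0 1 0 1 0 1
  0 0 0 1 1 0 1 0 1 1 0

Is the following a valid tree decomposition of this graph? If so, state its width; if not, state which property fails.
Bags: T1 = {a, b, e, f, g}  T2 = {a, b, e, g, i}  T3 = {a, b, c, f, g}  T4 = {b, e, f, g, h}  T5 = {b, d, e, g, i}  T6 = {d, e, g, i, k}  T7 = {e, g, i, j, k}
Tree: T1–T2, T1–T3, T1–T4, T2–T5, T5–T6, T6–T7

Vertex coverage: the bags together contain {a, b, c, d, e, f, g, h, i, j, k}, the full vertex set. Edge coverage: each edge of G has both endpoints in at least one bag. Running intersection: for every vertex, the bags containing it form a connected subtree. All three properties hold, so this is a valid tree decomposition of width max|bag| − 1 = 4, and hence tw(G) ≤ 4.

Yes; width 4.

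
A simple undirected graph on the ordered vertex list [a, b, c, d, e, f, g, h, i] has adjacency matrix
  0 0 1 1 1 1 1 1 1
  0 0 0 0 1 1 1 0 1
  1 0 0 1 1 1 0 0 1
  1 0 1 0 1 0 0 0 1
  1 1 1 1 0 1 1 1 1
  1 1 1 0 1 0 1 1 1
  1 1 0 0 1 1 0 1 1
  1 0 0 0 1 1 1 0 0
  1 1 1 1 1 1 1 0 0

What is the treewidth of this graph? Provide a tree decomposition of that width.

Treewidth 4.
Bags: B1 = {b, e, f, g, i}  B2 = {a, e, f, g, i}  B3 = {a, c, e, f, i}  B4 = {a, e, f, g, h}  B5 = {a, c, d, e, i}
Tree: B1–B2, B2–B3, B2–B4, B3–B5

The largest bag has 5 vertices, giving width 4; this decomposition certifies tw(G) ≤ 4. On the other hand G contains the 5-clique {a, c, d, e, i}. A clique must lie in a single bag of any decomposition, so no decomposition can have width below 4. Combining the bounds, tw(G) = 4.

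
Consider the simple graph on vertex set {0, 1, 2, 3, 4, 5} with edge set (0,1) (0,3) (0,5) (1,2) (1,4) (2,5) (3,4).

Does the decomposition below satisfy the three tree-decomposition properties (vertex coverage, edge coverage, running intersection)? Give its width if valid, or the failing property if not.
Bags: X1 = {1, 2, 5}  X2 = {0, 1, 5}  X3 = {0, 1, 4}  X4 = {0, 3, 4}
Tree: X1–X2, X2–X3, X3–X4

Yes; width 2.

Checking the three conditions: (i) the bags cover all of {0, 1, 2, 3, 4, 5}; (ii) for each edge, some bag contains both endpoints; (iii) the bags containing any fixed vertex form a subtree. All hold, so the decomposition is valid with width 3 − 1 = 2.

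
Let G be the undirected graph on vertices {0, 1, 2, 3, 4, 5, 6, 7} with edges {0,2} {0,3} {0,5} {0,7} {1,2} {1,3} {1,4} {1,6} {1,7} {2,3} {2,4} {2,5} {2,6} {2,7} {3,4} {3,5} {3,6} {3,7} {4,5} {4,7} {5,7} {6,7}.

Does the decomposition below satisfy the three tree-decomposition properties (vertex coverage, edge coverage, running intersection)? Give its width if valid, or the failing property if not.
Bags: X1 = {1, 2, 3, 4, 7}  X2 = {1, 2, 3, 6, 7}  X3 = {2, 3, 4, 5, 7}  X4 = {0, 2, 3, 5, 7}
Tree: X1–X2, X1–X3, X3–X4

Every vertex of G appears in some bag (union = {0, 1, 2, 3, 4, 5, 6, 7}); every edge is covered by a bag; and for each vertex v the set of bags containing v is connected in the bag tree. The decomposition is therefore valid. The largest bag has 5 vertices, so the width is 4.

Yes; width 4.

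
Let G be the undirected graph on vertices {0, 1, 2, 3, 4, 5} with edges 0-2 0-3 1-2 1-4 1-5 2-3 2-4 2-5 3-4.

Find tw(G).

A width-2 tree decomposition is:
Bags: B1 = {2, 3, 4}  B2 = {0, 2, 3}  B3 = {1, 2, 4}  B4 = {1, 2, 5}
Tree: B1–B2, B1–B3, B3–B4
The largest bag has 3 vertices, giving width 2; this decomposition certifies tw(G) ≤ 2. Conversely, {0, 2, 3} is a clique of size 3, and the vertices of any clique must share a bag in every tree decomposition; so some bag has ≥ 3 vertices and tw(G) ≥ 2. The upper and lower bounds meet at 2, so that is the treewidth.

2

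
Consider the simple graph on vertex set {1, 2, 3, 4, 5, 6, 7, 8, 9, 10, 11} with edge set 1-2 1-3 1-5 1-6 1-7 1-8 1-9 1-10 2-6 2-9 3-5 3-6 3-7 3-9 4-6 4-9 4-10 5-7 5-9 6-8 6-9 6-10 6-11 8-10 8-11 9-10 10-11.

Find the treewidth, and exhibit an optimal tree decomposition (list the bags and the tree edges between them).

Treewidth 3.
One optimal decomposition is:
Bags: B1 = {1, 6, 8, 10}  B2 = {1, 6, 9, 10}  B3 = {1, 3, 6, 9}  B4 = {4, 6, 9, 10}  B5 = {1, 2, 6, 9}  B6 = {1, 3, 5, 9}  B7 = {1, 3, 5, 7}  B8 = {6, 8, 10, 11}
Tree: B1–B2, B2–B3, B2–B4, B3–B5, B3–B6, B6–B7, B1–B8

The largest bag has 4 vertices, giving width 3; this decomposition certifies tw(G) ≤ 3. On the other hand G contains the 4-clique {1, 3, 5, 9}. A clique must lie in a single bag of any decomposition, so no decomposition can have width below 3. Therefore the treewidth is 3.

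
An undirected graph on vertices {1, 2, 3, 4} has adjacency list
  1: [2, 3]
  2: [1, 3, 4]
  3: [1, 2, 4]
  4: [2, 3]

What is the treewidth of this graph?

A width-2 tree decomposition is:
Bags: B1 = {2, 3, 4}  B2 = {1, 2, 3}
Tree: B1–B2
The largest bag has 3 vertices, giving width 2; this decomposition certifies tw(G) ≤ 2. On the other hand G contains the 3-clique {1, 2, 3}. A clique must lie in a single bag of any decomposition, so no decomposition can have width below 2. Therefore the treewidth is 2.

2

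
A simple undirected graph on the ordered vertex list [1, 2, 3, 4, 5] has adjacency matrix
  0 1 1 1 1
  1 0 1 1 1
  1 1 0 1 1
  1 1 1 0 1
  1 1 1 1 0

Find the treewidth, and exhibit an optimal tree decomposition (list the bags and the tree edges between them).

A single bag containing all 5 vertices is trivially a valid decomposition of width 4. For the lower bound, the 5 vertices {1, 2, 3, 4, 5} are pairwise adjacent, and any tree decomposition puts a clique entirely inside one bag — forcing width ≥ 4. Therefore the treewidth is 4.

Treewidth 4.
One such decomposition:
Bags: B1 = {1, 2, 3, 4, 5}
Tree: (single bag)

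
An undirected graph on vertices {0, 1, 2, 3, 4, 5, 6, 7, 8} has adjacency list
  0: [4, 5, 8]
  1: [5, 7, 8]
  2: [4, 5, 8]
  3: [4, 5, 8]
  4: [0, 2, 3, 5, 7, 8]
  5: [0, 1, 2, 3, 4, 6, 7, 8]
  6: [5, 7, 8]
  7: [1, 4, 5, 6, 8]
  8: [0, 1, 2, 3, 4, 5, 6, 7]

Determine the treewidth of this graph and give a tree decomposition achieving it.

Every bag has size at most 4, so the width is 4 − 1 = 3 and tw(G) ≤ 3. For the lower bound, the 4 vertices {1, 5, 7, 8} are pairwise adjacent, and any tree decomposition puts a clique entirely inside one bag — forcing width ≥ 3. Combining the bounds, tw(G) = 3.

Treewidth 3.
Bags: B1 = {0, 4, 5, 8}  B2 = {4, 5, 7, 8}  B3 = {5, 6, 7, 8}  B4 = {1, 5, 7, 8}  B5 = {2, 4, 5, 8}  B6 = {3, 4, 5, 8}
Tree: B1–B2, B2–B3, B2–B4, B2–B5, B1–B6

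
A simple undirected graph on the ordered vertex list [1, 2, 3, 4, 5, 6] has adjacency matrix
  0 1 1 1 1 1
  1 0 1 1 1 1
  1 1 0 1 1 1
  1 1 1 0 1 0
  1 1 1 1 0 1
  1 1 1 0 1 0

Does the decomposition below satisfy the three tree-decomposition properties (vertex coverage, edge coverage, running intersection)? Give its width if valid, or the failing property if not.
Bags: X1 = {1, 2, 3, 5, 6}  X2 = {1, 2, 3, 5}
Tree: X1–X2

No — vertex 4 appears in no bag.

A tree decomposition must satisfy three properties: every vertex lies in some bag; for every edge, both endpoints lie together in some bag; and for every vertex, the bags containing it form a connected subtree. Here vertex 4 appears in no bag, so the decomposition is invalid.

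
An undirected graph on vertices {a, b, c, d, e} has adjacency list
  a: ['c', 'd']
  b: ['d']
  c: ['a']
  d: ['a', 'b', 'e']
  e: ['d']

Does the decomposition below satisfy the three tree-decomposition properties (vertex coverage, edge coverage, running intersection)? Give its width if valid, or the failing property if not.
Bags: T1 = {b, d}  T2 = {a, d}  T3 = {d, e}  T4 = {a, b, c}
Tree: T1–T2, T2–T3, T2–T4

No — bags containing vertex b are not connected in the tree.

A tree decomposition must satisfy three properties: every vertex lies in some bag; for every edge, both endpoints lie together in some bag; and for every vertex, the bags containing it form a connected subtree. Here bags containing vertex b are not connected in the tree, so the decomposition is invalid.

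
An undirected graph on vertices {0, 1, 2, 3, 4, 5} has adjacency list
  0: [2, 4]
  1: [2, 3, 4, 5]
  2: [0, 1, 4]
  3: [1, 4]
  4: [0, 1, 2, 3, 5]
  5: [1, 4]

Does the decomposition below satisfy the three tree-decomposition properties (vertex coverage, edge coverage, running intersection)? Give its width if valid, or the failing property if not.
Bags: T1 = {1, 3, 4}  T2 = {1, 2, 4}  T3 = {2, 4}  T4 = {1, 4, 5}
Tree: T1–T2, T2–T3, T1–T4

No — vertex 0 appears in no bag.

A tree decomposition must satisfy three properties: every vertex lies in some bag; for every edge, both endpoints lie together in some bag; and for every vertex, the bags containing it form a connected subtree. Here vertex 0 appears in no bag, so the decomposition is invalid.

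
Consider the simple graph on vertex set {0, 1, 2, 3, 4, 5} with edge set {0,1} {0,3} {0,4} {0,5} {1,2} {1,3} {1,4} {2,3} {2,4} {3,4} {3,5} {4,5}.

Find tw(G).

A width-3 tree decomposition is:
Bags: B1 = {0, 3, 4, 5}  B2 = {0, 1, 3, 4}  B3 = {1, 2, 3, 4}
Tree: B1–B2, B2–B3
Each bag holds 4 vertices, so the decomposition has width 3, which upper-bounds the treewidth. For the lower bound, the 4 vertices {0, 1, 3, 4} are pairwise adjacent, and any tree decomposition puts a clique entirely inside one bag — forcing width ≥ 3. Combining the bounds, tw(G) = 3.

3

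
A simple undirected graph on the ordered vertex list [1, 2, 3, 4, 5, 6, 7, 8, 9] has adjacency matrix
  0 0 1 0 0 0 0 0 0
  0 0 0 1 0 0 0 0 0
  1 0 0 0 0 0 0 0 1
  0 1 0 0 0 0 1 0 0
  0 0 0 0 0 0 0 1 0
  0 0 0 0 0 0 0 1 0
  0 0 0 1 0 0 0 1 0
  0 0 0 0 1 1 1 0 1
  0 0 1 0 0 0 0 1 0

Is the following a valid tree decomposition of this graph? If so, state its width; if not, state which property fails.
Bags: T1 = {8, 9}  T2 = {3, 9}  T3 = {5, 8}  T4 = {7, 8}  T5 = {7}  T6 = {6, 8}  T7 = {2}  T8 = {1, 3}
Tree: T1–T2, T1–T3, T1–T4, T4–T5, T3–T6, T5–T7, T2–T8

A tree decomposition must satisfy three properties: every vertex lies in some bag; for every edge, both endpoints lie together in some bag; and for every vertex, the bags containing it form a connected subtree. Here vertex 4 appears in no bag, so the decomposition is invalid.

No — vertex 4 appears in no bag.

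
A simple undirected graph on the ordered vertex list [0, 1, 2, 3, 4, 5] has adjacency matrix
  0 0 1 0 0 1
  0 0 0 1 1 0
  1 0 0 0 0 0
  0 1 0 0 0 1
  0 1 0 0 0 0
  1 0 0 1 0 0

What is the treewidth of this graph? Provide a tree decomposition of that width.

Treewidth 1.
One optimal decomposition is:
Bags: B1 = {0, 2}  B2 = {0, 5}  B3 = {3, 5}  B4 = {1, 3}  B5 = {1, 4}
Tree: B1–B2, B2–B3, B3–B4, B4–B5

Each bag holds 2 vertices, so the decomposition has width 1, which upper-bounds the treewidth. Since G has at least one edge (e.g. 2–0), it is not an edgeless graph, so tw(G) ≥ 1. Combining the bounds, tw(G) = 1.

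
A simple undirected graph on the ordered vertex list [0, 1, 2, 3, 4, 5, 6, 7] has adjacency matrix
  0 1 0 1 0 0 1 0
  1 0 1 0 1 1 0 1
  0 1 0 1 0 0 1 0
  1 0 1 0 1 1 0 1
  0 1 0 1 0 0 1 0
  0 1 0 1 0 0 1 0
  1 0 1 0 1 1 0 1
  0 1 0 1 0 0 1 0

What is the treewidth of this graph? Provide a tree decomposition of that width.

Each bag holds 4 vertices, so the decomposition has width 3, which upper-bounds the treewidth. For the lower bound: the 4 vertex sets {3,7}, {1,2}, {6}, {0} are disjoint, each induces a connected subgraph, and every pair is joined by at least one edge of G. Contracting each set to a single vertex therefore yields K_{4} as a minor, and since treewidth is minor-monotone, tw(G) ≥ tw(K_{4}) = 3. The upper and lower bounds meet at 3, so that is the treewidth.

Treewidth 3.
One optimal decomposition is:
Bags: B1 = {1, 3, 6, 7}  B2 = {1, 2, 3, 6}  B3 = {0, 1, 3, 6}  B4 = {1, 3, 4, 6}  B5 = {1, 3, 5, 6}
Tree: B1–B2, B2–B3, B3–B4, B4–B5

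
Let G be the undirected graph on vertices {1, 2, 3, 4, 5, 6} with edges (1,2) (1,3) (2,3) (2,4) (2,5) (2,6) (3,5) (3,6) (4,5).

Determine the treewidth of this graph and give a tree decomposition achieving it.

Treewidth 2.
One such decomposition:
Bags: B1 = {1, 2, 3}  B2 = {2, 3, 5}  B3 = {2, 4, 5}  B4 = {2, 3, 6}
Tree: B1–B2, B2–B3, B2–B4

The largest bag has 3 vertices, giving width 2; this decomposition certifies tw(G) ≤ 2. For the lower bound, the 3 vertices {1, 2, 3} are pairwise adjacent, and any tree decomposition puts a clique entirely inside one bag — forcing width ≥ 2. Combining the bounds, tw(G) = 2.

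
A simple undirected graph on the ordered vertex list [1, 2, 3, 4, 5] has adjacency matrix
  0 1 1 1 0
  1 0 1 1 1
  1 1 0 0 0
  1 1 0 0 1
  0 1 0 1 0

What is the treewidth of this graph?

2

A width-2 tree decomposition is:
Bags: B1 = {1, 2, 4}  B2 = {2, 4, 5}  B3 = {1, 2, 3}
Tree: B1–B2, B1–B3
Each bag holds 3 vertices, so the decomposition has width 2, which upper-bounds the treewidth. On the other hand G contains the 3-clique {1, 2, 3}. A clique must lie in a single bag of any decomposition, so no decomposition can have width below 2. Combining the bounds, tw(G) = 2.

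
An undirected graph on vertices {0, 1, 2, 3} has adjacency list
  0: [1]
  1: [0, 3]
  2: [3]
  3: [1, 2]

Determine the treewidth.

A width-1 tree decomposition is:
Bags: B1 = {0, 1}  B2 = {1, 3}  B3 = {2, 3}
Tree: B1–B2, B2–B3
Each bag holds 2 vertices, so the decomposition has width 1, which upper-bounds the treewidth. Since G has at least one edge (e.g. 1–0), it is not an edgeless graph, so tw(G) ≥ 1. Therefore the treewidth is 1.

1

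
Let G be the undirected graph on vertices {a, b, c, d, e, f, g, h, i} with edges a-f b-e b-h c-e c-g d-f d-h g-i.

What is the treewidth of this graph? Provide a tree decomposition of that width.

Treewidth 1.
Bags: B1 = {g, i}  B2 = {c, g}  B3 = {c, e}  B4 = {b, e}  B5 = {b, h}  B6 = {d, h}  B7 = {d, f}  B8 = {a, f}
Tree: B1–B2, B2–B3, B3–B4, B4–B5, B5–B6, B6–B7, B7–B8

The largest bag has 2 vertices, giving width 1; this decomposition certifies tw(G) ≤ 1. Any graph with an edge has treewidth ≥ 1, and G has the edge i–g. The upper and lower bounds meet at 1, so that is the treewidth.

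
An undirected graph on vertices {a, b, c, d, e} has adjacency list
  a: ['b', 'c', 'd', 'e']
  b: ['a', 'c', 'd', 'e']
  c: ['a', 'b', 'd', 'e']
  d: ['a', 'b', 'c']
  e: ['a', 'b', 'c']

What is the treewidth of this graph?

A width-3 tree decomposition is:
Bags: B1 = {a, b, c, e}  B2 = {a, b, c, d}
Tree: B1–B2
The largest bag has 4 vertices, giving width 3; this decomposition certifies tw(G) ≤ 3. On the other hand G contains the 4-clique {a, b, c, d}. A clique must lie in a single bag of any decomposition, so no decomposition can have width below 3. Hence tw(G) = 3 exactly.

3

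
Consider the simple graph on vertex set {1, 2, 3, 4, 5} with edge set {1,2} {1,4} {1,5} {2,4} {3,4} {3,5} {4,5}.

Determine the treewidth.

2

A width-2 tree decomposition is:
Bags: B1 = {1, 4, 5}  B2 = {1, 2, 4}  B3 = {3, 4, 5}
Tree: B1–B2, B1–B3
The largest bag has 3 vertices, giving width 2; this decomposition certifies tw(G) ≤ 2. Conversely, {1, 2, 4} is a clique of size 3, and the vertices of any clique must share a bag in every tree decomposition; so some bag has ≥ 3 vertices and tw(G) ≥ 2. Combining the bounds, tw(G) = 2.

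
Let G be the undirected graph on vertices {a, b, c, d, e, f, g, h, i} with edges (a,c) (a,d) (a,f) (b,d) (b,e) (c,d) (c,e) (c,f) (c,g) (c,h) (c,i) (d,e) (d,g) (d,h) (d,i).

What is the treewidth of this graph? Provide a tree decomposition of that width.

Treewidth 2.
Bags: B1 = {a, c, d}  B2 = {c, d, g}  B3 = {c, d, e}  B4 = {c, d, i}  B5 = {b, d, e}  B6 = {c, d, h}  B7 = {a, c, f}
Tree: B1–B2, B2–B3, B2–B4, B3–B5, B3–B6, B1–B7

Every bag has size at most 3, so the width is 3 − 1 = 2 and tw(G) ≤ 2. For the lower bound, the 3 vertices {c, d, g} are pairwise adjacent, and any tree decomposition puts a clique entirely inside one bag — forcing width ≥ 2. Hence tw(G) = 2 exactly.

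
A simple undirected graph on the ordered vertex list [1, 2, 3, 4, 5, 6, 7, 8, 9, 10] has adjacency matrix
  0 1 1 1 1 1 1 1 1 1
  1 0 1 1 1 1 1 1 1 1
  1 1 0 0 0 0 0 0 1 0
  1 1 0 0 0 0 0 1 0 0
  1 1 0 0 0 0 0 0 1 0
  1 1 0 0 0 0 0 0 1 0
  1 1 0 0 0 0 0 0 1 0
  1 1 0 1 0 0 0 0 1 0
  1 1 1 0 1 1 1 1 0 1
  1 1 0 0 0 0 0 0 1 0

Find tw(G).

A width-3 tree decomposition is:
Bags: B1 = {1, 2, 7, 9}  B2 = {1, 2, 8, 9}  B3 = {1, 2, 4, 8}  B4 = {1, 2, 5, 9}  B5 = {1, 2, 3, 9}  B6 = {1, 2, 6, 9}  B7 = {1, 2, 9, 10}
Tree: B1–B2, B2–B3, B1–B4, B4–B5, B4–B6, B1–B7
The largest bag has 4 vertices, giving width 3; this decomposition certifies tw(G) ≤ 3. Conversely, {1, 2, 3, 9} is a clique of size 4, and the vertices of any clique must share a bag in every tree decomposition; so some bag has ≥ 4 vertices and tw(G) ≥ 3. Combining the bounds, tw(G) = 3.

3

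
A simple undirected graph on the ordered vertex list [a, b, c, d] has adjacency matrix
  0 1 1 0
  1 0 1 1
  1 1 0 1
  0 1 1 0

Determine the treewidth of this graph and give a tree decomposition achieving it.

Treewidth 2.
One optimal decomposition is:
Bags: B1 = {a, b, c}  B2 = {b, c, d}
Tree: B1–B2

The largest bag has 3 vertices, giving width 2; this decomposition certifies tw(G) ≤ 2. Conversely, {b, c, d} is a clique of size 3, and the vertices of any clique must share a bag in every tree decomposition; so some bag has ≥ 3 vertices and tw(G) ≥ 2. Combining the bounds, tw(G) = 2.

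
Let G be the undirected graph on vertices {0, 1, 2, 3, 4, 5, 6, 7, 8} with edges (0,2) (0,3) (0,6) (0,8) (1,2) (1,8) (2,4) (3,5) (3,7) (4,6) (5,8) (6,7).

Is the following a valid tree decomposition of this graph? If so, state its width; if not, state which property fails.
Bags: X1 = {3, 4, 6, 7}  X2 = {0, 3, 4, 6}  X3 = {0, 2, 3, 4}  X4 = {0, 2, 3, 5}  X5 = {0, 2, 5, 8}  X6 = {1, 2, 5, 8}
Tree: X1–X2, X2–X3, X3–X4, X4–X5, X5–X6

Checking the three conditions: (i) the bags cover all of {0, 1, 2, 3, 4, 5, 6, 7, 8}; (ii) for each edge, some bag contains both endpoints; (iii) the bags containing any fixed vertex form a subtree. All hold, so the decomposition is valid with width 4 − 1 = 3.

Yes; width 3.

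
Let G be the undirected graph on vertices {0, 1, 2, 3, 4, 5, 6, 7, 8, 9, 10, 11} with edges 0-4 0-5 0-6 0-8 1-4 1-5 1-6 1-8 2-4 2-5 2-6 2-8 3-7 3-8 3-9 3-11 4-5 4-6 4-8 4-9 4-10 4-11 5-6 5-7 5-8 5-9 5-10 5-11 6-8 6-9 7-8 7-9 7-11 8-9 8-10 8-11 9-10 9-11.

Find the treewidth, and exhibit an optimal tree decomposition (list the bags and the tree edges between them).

The largest bag has 5 vertices, giving width 4; this decomposition certifies tw(G) ≤ 4. On the other hand G contains the 5-clique {3, 7, 8, 9, 11}. A clique must lie in a single bag of any decomposition, so no decomposition can have width below 4. Combining the bounds, tw(G) = 4.

Treewidth 4.
One optimal decomposition is:
Bags: B1 = {5, 7, 8, 9, 11}  B2 = {4, 5, 8, 9, 11}  B3 = {4, 5, 6, 8, 9}  B4 = {2, 4, 5, 6, 8}  B5 = {4, 5, 8, 9, 10}  B6 = {3, 7, 8, 9, 11}  B7 = {1, 4, 5, 6, 8}  B8 = {0, 4, 5, 6, 8}
Tree: B1–B2, B2–B3, B3–B4, B2–B5, B1–B6, B4–B7, B7–B8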